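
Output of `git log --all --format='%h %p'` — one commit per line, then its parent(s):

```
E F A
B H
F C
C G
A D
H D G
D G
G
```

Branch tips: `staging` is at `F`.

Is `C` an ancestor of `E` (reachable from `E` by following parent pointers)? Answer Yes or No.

Ancestors of E (commits reachable by following parents): {A, C, D, E, F, G}.
C is in that set, so it is an ancestor of E.

Yes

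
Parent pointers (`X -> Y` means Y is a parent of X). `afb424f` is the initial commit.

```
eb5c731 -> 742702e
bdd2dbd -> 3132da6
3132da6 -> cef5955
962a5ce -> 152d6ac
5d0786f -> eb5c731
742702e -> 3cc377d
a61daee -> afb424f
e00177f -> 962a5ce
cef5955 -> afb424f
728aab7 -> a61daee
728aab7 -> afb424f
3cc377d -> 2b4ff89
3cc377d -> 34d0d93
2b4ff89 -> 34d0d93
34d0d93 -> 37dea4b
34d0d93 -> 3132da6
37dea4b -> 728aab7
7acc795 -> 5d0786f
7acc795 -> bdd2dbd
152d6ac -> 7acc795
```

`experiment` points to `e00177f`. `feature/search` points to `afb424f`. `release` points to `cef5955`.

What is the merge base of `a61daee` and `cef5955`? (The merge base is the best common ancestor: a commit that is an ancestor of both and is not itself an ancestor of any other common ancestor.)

afb424f

Ancestors of a61daee: {a61daee, afb424f}.
Ancestors of cef5955: {afb424f, cef5955}.
Common ancestors: {afb424f}.
The only common ancestor is afb424f, so it is the merge base.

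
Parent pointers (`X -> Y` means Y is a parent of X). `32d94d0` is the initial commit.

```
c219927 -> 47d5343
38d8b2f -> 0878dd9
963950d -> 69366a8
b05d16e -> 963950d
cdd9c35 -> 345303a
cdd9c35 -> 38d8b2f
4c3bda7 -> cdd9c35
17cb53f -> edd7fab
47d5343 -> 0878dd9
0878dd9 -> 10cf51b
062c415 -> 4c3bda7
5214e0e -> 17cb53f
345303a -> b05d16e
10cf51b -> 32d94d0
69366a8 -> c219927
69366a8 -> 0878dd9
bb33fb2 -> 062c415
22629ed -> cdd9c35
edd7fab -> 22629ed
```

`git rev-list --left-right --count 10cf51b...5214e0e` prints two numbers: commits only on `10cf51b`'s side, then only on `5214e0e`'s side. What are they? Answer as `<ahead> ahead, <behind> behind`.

0 ahead, 13 behind

Reachable from 10cf51b: {10cf51b, 32d94d0}.
Reachable from 5214e0e: {0878dd9, 10cf51b, 17cb53f, 22629ed, 32d94d0, 345303a, 38d8b2f, 47d5343, 5214e0e, 69366a8, 963950d, b05d16e, c219927, cdd9c35, edd7fab}.
Only in 10cf51b's history (ahead): {} — 0.
Only in 5214e0e's history (behind): {0878dd9, 17cb53f, 22629ed, 345303a, 38d8b2f, 47d5343, 5214e0e, 69366a8, 963950d, b05d16e, c219927, cdd9c35, edd7fab} — 13.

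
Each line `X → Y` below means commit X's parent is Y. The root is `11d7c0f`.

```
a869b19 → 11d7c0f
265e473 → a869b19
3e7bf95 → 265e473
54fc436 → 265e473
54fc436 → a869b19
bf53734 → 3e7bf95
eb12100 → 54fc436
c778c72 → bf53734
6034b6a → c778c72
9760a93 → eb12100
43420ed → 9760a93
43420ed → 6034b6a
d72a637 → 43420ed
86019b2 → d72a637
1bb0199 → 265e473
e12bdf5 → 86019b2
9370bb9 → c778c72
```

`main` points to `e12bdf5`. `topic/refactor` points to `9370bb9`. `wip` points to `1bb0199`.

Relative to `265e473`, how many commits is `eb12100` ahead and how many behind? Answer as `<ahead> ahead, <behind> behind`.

Reachable from eb12100: {11d7c0f, 265e473, 54fc436, a869b19, eb12100}.
Reachable from 265e473: {11d7c0f, 265e473, a869b19}.
Only in eb12100's history (ahead): {54fc436, eb12100} — 2.
Only in 265e473's history (behind): {} — 0.

2 ahead, 0 behind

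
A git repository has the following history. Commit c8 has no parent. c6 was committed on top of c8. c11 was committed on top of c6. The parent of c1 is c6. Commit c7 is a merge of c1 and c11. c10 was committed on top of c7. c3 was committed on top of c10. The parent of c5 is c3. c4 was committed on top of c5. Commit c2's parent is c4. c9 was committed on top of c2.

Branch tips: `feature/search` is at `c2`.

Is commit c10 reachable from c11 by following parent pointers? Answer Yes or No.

Ancestors of c11: {c11, c6, c8}.
c10 is not in that set, so it is not an ancestor of c11.

No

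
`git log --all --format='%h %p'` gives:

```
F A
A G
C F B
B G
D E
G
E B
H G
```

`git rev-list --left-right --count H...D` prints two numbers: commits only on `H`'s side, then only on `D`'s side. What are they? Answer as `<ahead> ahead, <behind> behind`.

1 ahead, 3 behind

Reachable from H: {G, H}.
Reachable from D: {B, D, E, G}.
Only in H's history (ahead): {H} — 1.
Only in D's history (behind): {B, D, E} — 3.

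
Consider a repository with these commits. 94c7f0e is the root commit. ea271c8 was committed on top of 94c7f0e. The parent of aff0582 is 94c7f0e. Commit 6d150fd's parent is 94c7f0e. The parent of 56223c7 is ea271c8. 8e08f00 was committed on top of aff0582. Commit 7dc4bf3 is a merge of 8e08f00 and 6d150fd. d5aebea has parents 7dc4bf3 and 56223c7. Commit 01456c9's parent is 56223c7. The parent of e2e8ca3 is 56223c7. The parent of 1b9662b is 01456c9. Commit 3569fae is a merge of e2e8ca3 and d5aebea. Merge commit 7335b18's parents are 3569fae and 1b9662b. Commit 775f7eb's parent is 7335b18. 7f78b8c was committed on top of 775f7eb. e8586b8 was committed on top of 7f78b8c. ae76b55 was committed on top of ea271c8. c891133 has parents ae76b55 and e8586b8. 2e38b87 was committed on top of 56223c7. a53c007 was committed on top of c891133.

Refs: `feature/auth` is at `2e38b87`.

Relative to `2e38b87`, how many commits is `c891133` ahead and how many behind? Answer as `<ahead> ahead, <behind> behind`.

15 ahead, 1 behind

Reachable from c891133: {01456c9, 1b9662b, 3569fae, 56223c7, 6d150fd, 7335b18, 775f7eb, 7dc4bf3, 7f78b8c, 8e08f00, 94c7f0e, ae76b55, aff0582, c891133, d5aebea, e2e8ca3, e8586b8, ea271c8}.
Reachable from 2e38b87: {2e38b87, 56223c7, 94c7f0e, ea271c8}.
Only in c891133's history (ahead): {01456c9, 1b9662b, 3569fae, 6d150fd, 7335b18, 775f7eb, 7dc4bf3, 7f78b8c, 8e08f00, ae76b55, aff0582, c891133, d5aebea, e2e8ca3, e8586b8} — 15.
Only in 2e38b87's history (behind): {2e38b87} — 1.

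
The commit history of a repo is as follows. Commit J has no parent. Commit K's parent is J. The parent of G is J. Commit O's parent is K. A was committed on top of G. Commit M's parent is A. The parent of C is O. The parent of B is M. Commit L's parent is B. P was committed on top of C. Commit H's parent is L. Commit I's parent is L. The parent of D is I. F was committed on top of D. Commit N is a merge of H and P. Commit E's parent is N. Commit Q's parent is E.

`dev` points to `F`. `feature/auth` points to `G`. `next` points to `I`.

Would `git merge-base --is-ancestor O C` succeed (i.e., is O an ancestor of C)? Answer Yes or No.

Ancestors of C (commits reachable by following parents): {C, J, K, O}.
O is in that set, so it is an ancestor of C.

Yes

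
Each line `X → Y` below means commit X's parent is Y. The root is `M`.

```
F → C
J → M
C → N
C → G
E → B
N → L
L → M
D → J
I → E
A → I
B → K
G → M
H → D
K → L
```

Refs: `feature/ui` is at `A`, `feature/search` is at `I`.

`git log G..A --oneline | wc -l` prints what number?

6

Reachable from A: {A, B, E, I, K, L, M}.
Reachable from G: {G, M}.
In A's history but not G's: {A, B, E, I, K, L} — 6 commits.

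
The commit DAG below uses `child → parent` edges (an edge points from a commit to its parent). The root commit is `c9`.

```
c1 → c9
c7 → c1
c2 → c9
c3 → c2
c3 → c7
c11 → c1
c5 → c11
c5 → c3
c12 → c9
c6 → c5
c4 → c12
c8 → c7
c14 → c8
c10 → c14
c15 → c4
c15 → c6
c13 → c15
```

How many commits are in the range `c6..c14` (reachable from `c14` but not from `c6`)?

Reachable from c14: {c1, c14, c7, c8, c9}.
Reachable from c6: {c1, c11, c2, c3, c5, c6, c7, c9}.
In c14's history but not c6's: {c14, c8} — 2 commits.

2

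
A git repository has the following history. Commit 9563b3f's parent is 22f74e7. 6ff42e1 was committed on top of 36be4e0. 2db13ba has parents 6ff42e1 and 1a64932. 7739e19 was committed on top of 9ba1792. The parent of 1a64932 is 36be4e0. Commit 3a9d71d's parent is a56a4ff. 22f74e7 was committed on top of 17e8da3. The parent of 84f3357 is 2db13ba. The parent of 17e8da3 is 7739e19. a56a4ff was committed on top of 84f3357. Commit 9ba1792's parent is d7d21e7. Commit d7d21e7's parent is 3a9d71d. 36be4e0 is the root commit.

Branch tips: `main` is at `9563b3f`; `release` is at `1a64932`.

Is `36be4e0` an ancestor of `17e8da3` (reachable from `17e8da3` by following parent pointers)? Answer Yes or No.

Ancestors of 17e8da3 (commits reachable by following parents): {17e8da3, 1a64932, 2db13ba, 36be4e0, 3a9d71d, 6ff42e1, 7739e19, 84f3357, 9ba1792, a56a4ff, d7d21e7}.
36be4e0 is in that set, so it is an ancestor of 17e8da3.

Yes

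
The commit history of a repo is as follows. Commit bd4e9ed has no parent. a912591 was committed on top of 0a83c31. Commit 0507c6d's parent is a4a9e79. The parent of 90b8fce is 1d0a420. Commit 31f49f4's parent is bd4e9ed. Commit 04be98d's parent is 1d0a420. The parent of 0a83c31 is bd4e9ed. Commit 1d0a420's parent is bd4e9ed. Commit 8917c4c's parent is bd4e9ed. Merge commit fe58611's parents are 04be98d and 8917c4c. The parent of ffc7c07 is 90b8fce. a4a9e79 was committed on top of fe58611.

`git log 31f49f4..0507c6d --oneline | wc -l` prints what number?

Reachable from 0507c6d: {04be98d, 0507c6d, 1d0a420, 8917c4c, a4a9e79, bd4e9ed, fe58611}.
Reachable from 31f49f4: {31f49f4, bd4e9ed}.
In 0507c6d's history but not 31f49f4's: {04be98d, 0507c6d, 1d0a420, 8917c4c, a4a9e79, fe58611} — 6 commits.

6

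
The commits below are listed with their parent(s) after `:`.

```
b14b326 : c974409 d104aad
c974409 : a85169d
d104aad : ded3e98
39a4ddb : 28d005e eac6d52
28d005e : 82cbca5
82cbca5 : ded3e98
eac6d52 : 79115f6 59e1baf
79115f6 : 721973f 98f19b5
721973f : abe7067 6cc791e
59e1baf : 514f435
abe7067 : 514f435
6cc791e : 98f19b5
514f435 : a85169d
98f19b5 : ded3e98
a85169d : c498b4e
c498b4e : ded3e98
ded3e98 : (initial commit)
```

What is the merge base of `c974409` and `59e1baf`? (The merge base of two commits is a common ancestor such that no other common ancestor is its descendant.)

a85169d

Ancestors of c974409: {a85169d, c498b4e, c974409, ded3e98}.
Ancestors of 59e1baf: {514f435, 59e1baf, a85169d, c498b4e, ded3e98}.
Common ancestors: {a85169d, c498b4e, ded3e98}.
Among these, a85169d is not an ancestor of any other common ancestor — it is the merge base.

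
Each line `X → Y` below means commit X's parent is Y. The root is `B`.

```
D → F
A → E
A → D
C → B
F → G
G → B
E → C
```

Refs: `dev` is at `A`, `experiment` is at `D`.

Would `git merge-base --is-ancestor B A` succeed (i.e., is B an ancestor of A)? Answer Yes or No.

Yes

Ancestors of A (commits reachable by following parents): {A, B, C, D, E, F, G}.
B is in that set, so it is an ancestor of A.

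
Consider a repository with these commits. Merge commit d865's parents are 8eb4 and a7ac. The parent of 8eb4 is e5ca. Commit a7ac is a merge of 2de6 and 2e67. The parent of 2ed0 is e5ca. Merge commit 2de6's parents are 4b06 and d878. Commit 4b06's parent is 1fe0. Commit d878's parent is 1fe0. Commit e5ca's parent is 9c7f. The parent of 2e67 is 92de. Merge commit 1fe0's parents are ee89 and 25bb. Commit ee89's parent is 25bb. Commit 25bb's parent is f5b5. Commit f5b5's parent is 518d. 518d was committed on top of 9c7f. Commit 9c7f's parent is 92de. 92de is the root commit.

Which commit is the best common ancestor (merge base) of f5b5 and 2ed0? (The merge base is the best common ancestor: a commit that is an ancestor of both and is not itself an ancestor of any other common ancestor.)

Ancestors of f5b5: {518d, 92de, 9c7f, f5b5}.
Ancestors of 2ed0: {2ed0, 92de, 9c7f, e5ca}.
Common ancestors: {92de, 9c7f}.
Among these, 9c7f is not an ancestor of any other common ancestor — it is the merge base.

9c7f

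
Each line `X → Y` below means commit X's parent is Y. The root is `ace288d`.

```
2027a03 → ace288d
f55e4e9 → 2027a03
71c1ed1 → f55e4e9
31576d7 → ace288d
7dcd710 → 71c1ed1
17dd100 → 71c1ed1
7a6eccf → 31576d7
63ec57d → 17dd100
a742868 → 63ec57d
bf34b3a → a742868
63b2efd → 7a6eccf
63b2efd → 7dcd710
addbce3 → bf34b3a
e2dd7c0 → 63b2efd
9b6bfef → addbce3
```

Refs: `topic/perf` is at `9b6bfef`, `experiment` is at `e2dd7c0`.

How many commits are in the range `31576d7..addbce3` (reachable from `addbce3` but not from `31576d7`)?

Reachable from addbce3: {17dd100, 2027a03, 63ec57d, 71c1ed1, a742868, ace288d, addbce3, bf34b3a, f55e4e9}.
Reachable from 31576d7: {31576d7, ace288d}.
In addbce3's history but not 31576d7's: {17dd100, 2027a03, 63ec57d, 71c1ed1, a742868, addbce3, bf34b3a, f55e4e9} — 8 commits.

8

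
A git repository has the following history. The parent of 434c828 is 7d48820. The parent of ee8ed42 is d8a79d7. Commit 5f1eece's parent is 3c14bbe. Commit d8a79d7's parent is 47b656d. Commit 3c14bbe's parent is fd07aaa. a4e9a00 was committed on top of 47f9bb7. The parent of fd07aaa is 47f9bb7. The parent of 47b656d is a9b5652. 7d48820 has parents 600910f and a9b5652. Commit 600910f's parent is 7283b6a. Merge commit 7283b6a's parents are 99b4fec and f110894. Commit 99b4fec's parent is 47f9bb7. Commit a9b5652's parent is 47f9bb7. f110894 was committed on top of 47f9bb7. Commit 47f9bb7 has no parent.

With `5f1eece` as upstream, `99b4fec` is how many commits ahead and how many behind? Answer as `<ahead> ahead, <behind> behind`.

Reachable from 99b4fec: {47f9bb7, 99b4fec}.
Reachable from 5f1eece: {3c14bbe, 47f9bb7, 5f1eece, fd07aaa}.
Only in 99b4fec's history (ahead): {99b4fec} — 1.
Only in 5f1eece's history (behind): {3c14bbe, 5f1eece, fd07aaa} — 3.

1 ahead, 3 behind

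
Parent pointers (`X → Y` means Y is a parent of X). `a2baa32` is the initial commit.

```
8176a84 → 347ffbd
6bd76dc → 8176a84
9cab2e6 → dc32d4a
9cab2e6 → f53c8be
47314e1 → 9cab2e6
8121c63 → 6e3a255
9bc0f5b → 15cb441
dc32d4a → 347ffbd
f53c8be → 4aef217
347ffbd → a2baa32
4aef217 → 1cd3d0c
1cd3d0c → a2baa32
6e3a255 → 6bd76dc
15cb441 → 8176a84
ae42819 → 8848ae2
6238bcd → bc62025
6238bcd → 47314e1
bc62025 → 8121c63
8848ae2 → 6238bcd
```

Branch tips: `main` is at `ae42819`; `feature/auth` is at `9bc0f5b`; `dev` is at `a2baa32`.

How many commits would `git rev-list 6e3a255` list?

5

Walking parent pointers from 6e3a255: reachable set = {347ffbd, 6bd76dc, 6e3a255, 8176a84, a2baa32}.
That is 5 commits.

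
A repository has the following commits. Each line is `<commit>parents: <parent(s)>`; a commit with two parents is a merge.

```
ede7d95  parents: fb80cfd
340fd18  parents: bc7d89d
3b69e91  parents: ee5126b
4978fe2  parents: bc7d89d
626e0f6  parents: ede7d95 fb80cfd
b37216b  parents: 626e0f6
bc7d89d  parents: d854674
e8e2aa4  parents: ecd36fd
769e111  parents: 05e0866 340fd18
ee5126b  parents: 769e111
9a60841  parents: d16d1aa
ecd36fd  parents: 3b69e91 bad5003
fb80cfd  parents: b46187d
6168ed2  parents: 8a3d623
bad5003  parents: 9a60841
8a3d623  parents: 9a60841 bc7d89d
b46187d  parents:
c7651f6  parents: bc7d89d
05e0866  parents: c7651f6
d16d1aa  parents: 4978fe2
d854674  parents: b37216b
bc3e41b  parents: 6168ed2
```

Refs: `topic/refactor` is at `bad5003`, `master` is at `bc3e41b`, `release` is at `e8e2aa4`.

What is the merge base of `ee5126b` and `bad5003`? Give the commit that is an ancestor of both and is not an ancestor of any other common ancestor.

Ancestors of ee5126b: {05e0866, 340fd18, 626e0f6, 769e111, b37216b, b46187d, bc7d89d, c7651f6, d854674, ede7d95, ee5126b, fb80cfd}.
Ancestors of bad5003: {4978fe2, 626e0f6, 9a60841, b37216b, b46187d, bad5003, bc7d89d, d16d1aa, d854674, ede7d95, fb80cfd}.
Common ancestors: {626e0f6, b37216b, b46187d, bc7d89d, d854674, ede7d95, fb80cfd}.
Among these, bc7d89d is not an ancestor of any other common ancestor — it is the merge base.

bc7d89d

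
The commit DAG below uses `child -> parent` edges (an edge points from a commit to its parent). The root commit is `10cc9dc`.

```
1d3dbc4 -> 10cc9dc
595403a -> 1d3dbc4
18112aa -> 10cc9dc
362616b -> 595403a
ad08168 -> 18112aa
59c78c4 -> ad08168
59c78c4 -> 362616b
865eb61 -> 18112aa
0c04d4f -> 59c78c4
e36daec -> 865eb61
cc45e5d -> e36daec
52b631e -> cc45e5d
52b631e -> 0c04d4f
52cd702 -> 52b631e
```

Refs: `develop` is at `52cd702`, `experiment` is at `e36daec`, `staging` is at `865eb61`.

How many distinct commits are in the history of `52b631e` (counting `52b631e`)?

Walking parent pointers from 52b631e: reachable set = {0c04d4f, 10cc9dc, 18112aa, 1d3dbc4, 362616b, 52b631e, 595403a, 59c78c4, 865eb61, ad08168, cc45e5d, e36daec}.
That is 12 commits.

12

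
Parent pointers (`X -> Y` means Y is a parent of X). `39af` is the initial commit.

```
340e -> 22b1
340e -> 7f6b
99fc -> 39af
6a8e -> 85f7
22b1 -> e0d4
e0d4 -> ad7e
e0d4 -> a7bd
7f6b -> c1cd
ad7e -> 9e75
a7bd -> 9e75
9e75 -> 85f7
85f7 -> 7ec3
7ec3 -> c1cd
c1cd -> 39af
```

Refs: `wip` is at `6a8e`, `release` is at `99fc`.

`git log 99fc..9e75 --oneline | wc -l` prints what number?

4

Reachable from 9e75: {39af, 7ec3, 85f7, 9e75, c1cd}.
Reachable from 99fc: {39af, 99fc}.
In 9e75's history but not 99fc's: {7ec3, 85f7, 9e75, c1cd} — 4 commits.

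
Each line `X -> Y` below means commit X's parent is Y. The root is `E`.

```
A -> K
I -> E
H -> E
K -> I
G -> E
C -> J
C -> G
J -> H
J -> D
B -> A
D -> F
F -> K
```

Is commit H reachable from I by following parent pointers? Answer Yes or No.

No

Ancestors of I: {E, I}.
H is not in that set, so it is not an ancestor of I.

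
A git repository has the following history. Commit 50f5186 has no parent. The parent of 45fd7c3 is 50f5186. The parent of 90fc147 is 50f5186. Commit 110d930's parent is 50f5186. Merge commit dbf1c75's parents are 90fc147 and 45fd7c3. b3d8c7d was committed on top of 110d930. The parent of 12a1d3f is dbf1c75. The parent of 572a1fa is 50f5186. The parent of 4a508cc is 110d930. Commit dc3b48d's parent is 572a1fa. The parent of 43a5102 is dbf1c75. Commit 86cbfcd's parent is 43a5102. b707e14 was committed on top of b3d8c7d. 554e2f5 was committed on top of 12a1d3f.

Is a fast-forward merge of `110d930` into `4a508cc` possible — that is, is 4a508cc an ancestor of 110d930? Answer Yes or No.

A fast-forward from 4a508cc to 110d930 is possible iff 4a508cc is an ancestor of 110d930.
Ancestors of 110d930: {110d930, 50f5186}.
4a508cc is not among them, so fast-forward is not possible.

No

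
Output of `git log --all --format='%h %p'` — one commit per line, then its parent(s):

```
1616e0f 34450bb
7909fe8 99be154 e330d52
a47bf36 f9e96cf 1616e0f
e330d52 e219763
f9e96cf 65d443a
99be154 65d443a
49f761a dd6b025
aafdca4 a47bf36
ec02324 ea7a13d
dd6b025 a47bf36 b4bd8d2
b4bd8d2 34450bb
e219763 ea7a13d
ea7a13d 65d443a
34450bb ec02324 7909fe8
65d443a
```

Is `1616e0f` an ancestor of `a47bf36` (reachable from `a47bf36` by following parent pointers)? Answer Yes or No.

Ancestors of a47bf36 (commits reachable by following parents): {1616e0f, 34450bb, 65d443a, 7909fe8, 99be154, a47bf36, e219763, e330d52, ea7a13d, ec02324, f9e96cf}.
1616e0f is in that set, so it is an ancestor of a47bf36.

Yes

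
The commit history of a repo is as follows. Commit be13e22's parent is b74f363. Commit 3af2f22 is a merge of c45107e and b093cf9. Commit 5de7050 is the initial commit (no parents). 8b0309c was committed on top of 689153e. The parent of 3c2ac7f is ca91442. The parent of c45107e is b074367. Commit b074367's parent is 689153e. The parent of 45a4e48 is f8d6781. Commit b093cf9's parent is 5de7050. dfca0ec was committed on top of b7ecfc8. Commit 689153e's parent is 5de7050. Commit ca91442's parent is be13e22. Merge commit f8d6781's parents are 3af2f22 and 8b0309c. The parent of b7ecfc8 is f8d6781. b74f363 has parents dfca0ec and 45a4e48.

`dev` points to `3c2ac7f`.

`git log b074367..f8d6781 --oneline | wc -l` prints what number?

Reachable from f8d6781: {3af2f22, 5de7050, 689153e, 8b0309c, b074367, b093cf9, c45107e, f8d6781}.
Reachable from b074367: {5de7050, 689153e, b074367}.
In f8d6781's history but not b074367's: {3af2f22, 8b0309c, b093cf9, c45107e, f8d6781} — 5 commits.

5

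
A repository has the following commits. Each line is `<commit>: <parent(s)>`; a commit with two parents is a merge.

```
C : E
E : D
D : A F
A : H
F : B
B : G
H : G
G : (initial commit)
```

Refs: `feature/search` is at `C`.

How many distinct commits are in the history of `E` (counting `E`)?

7

Walking parent pointers from E: reachable set = {A, B, D, E, F, G, H}.
That is 7 commits.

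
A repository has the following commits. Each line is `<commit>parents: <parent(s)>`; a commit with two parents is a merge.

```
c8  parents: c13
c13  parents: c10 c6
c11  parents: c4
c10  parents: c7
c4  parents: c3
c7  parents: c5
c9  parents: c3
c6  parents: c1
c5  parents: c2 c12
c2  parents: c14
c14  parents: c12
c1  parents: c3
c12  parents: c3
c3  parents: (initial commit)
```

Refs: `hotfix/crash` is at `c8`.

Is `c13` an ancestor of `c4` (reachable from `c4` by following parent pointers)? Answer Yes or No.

Ancestors of c4: {c3, c4}.
c13 is not in that set, so it is not an ancestor of c4.

No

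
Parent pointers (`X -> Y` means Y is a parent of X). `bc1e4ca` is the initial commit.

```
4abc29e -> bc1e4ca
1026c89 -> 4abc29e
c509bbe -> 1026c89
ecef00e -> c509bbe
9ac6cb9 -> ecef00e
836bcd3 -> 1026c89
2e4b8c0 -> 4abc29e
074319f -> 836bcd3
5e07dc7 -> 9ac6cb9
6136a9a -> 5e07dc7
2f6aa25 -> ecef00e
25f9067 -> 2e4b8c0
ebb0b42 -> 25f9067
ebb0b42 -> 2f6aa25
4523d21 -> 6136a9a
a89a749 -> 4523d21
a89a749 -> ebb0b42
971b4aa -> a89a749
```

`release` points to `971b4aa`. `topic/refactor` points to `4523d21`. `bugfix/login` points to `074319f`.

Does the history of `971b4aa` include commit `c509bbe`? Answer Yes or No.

Ancestors of 971b4aa (commits reachable by following parents): {1026c89, 25f9067, 2e4b8c0, 2f6aa25, 4523d21, 4abc29e, 5e07dc7, 6136a9a, 971b4aa, 9ac6cb9, a89a749, bc1e4ca, c509bbe, ebb0b42, ecef00e}.
c509bbe is in that set, so it is an ancestor of 971b4aa.

Yes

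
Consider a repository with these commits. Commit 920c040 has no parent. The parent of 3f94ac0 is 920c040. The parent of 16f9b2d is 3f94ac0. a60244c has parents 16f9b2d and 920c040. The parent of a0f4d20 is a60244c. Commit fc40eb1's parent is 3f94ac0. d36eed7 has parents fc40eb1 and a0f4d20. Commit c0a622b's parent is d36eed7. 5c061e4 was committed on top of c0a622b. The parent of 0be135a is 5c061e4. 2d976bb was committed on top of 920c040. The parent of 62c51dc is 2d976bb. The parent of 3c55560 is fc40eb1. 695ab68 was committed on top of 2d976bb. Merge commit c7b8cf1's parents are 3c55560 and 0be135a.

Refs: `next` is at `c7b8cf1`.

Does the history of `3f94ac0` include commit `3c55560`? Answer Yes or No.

Ancestors of 3f94ac0: {3f94ac0, 920c040}.
3c55560 is not in that set, so it is not an ancestor of 3f94ac0.

No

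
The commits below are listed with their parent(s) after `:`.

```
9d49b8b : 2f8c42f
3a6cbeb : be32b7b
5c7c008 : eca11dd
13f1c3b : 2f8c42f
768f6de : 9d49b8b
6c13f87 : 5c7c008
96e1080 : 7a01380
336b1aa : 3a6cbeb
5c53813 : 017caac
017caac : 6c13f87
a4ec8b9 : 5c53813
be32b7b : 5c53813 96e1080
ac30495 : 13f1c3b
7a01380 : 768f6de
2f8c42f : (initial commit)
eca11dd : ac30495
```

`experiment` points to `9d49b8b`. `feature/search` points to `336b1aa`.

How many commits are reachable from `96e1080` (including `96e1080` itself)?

5

Walking parent pointers from 96e1080: reachable set = {2f8c42f, 768f6de, 7a01380, 96e1080, 9d49b8b}.
That is 5 commits.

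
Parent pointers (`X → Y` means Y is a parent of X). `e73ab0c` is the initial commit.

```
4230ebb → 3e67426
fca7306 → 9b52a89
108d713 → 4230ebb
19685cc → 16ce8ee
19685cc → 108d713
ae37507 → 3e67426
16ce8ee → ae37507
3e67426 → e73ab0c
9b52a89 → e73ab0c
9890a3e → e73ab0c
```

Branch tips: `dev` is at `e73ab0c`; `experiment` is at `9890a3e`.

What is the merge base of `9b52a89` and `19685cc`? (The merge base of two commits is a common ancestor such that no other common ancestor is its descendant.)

e73ab0c

Ancestors of 9b52a89: {9b52a89, e73ab0c}.
Ancestors of 19685cc: {108d713, 16ce8ee, 19685cc, 3e67426, 4230ebb, ae37507, e73ab0c}.
Common ancestors: {e73ab0c}.
The only common ancestor is e73ab0c, so it is the merge base.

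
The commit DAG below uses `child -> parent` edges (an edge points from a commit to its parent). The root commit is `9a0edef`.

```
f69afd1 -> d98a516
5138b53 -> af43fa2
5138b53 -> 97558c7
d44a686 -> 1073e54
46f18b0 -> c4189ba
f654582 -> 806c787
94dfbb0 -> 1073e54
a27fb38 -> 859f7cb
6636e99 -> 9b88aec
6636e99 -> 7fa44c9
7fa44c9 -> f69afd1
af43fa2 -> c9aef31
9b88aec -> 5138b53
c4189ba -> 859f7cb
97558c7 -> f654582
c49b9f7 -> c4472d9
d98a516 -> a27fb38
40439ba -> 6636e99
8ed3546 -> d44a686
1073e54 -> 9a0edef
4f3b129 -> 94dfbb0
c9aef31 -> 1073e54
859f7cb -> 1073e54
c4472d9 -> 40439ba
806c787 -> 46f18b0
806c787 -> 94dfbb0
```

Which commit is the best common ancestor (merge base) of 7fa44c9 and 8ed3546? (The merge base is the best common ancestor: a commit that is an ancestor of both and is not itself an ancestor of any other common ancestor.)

1073e54

Ancestors of 7fa44c9: {1073e54, 7fa44c9, 859f7cb, 9a0edef, a27fb38, d98a516, f69afd1}.
Ancestors of 8ed3546: {1073e54, 8ed3546, 9a0edef, d44a686}.
Common ancestors: {1073e54, 9a0edef}.
Among these, 1073e54 is not an ancestor of any other common ancestor — it is the merge base.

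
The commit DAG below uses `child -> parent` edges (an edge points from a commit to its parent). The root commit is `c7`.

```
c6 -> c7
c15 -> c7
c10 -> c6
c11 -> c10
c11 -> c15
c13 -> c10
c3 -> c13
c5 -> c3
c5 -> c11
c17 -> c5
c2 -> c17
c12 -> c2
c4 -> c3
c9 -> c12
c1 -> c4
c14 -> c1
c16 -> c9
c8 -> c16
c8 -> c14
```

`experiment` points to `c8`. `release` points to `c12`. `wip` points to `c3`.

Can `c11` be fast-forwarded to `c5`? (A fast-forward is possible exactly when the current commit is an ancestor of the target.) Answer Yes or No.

A fast-forward from c11 to c5 is possible iff c11 is an ancestor of c5.
Ancestors of c5: {c10, c11, c13, c15, c3, c5, c6, c7}.
c11 is among them, so fast-forward is possible.

Yes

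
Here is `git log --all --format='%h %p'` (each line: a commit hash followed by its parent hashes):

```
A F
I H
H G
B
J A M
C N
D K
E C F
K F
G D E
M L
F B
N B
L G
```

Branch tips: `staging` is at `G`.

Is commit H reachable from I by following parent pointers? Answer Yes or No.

Yes

Ancestors of I (commits reachable by following parents): {B, C, D, E, F, G, H, I, K, N}.
H is in that set, so it is an ancestor of I.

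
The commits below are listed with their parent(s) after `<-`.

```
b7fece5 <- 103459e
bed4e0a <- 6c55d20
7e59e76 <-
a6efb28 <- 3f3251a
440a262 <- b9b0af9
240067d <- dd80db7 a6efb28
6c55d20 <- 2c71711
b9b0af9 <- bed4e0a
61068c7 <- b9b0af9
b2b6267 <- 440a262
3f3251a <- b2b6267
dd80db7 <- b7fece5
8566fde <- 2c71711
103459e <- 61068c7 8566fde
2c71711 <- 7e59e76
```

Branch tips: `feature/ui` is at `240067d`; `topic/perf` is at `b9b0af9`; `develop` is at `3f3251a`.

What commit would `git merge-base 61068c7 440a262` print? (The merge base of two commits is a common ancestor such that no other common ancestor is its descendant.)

b9b0af9

Ancestors of 61068c7: {2c71711, 61068c7, 6c55d20, 7e59e76, b9b0af9, bed4e0a}.
Ancestors of 440a262: {2c71711, 440a262, 6c55d20, 7e59e76, b9b0af9, bed4e0a}.
Common ancestors: {2c71711, 6c55d20, 7e59e76, b9b0af9, bed4e0a}.
Among these, b9b0af9 is not an ancestor of any other common ancestor — it is the merge base.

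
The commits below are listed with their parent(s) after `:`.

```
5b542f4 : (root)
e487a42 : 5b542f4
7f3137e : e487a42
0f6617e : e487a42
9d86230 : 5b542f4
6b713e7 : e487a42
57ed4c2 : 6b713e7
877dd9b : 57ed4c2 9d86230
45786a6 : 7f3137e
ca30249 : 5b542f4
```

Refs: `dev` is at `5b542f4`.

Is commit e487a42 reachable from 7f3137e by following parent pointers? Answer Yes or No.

Ancestors of 7f3137e (commits reachable by following parents): {5b542f4, 7f3137e, e487a42}.
e487a42 is in that set, so it is an ancestor of 7f3137e.

Yes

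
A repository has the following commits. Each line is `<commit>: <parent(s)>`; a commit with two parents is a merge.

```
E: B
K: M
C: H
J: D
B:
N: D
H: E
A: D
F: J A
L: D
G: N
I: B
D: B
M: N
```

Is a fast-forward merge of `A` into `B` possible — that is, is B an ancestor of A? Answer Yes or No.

A fast-forward from B to A is possible iff B is an ancestor of A.
Ancestors of A: {A, B, D}.
B is among them, so fast-forward is possible.

Yes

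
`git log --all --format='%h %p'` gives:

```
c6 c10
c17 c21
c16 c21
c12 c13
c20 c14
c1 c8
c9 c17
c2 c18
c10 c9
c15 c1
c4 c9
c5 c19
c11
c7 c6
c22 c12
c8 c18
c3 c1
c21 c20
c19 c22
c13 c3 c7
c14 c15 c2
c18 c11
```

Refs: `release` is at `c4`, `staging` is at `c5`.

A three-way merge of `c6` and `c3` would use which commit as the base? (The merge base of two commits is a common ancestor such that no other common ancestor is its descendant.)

c1

Ancestors of c6: {c1, c10, c11, c14, c15, c17, c18, c2, c20, c21, c6, c8, c9}.
Ancestors of c3: {c1, c11, c18, c3, c8}.
Common ancestors: {c1, c11, c18, c8}.
Among these, c1 is not an ancestor of any other common ancestor — it is the merge base.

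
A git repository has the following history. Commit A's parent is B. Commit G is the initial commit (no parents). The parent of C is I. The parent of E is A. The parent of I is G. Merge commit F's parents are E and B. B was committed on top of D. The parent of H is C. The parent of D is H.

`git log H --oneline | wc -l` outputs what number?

4

Walking parent pointers from H: reachable set = {C, G, H, I}.
That is 4 commits.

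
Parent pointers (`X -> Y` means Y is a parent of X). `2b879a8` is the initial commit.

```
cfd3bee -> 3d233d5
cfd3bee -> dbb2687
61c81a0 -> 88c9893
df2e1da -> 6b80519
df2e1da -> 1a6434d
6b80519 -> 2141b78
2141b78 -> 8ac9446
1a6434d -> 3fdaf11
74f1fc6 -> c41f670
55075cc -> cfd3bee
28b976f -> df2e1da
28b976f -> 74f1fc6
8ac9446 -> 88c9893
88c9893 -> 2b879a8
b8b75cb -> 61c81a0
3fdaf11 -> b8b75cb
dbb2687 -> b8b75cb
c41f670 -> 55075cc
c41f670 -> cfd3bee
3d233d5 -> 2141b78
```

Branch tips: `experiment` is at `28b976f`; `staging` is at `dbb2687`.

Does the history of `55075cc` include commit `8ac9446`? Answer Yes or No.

Ancestors of 55075cc (commits reachable by following parents): {2141b78, 2b879a8, 3d233d5, 55075cc, 61c81a0, 88c9893, 8ac9446, b8b75cb, cfd3bee, dbb2687}.
8ac9446 is in that set, so it is an ancestor of 55075cc.

Yes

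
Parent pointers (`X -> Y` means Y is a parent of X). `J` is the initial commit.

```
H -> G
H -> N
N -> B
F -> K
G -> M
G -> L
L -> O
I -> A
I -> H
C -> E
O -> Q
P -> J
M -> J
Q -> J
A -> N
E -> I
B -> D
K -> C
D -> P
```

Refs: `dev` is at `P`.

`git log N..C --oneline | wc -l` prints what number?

10

Reachable from C: {A, B, C, D, E, G, H, I, J, L, M, N, O, P, Q}.
Reachable from N: {B, D, J, N, P}.
In C's history but not N's: {A, C, E, G, H, I, L, M, O, Q} — 10 commits.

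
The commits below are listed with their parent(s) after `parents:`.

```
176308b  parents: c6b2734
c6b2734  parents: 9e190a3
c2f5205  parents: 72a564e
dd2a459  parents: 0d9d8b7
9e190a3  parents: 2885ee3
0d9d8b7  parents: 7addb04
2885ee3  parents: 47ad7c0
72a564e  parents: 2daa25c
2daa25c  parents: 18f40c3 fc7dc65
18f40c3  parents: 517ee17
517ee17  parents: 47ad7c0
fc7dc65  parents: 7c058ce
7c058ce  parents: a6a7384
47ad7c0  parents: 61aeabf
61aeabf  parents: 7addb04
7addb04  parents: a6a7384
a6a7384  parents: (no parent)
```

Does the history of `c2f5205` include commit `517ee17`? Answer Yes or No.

Yes

Ancestors of c2f5205 (commits reachable by following parents): {18f40c3, 2daa25c, 47ad7c0, 517ee17, 61aeabf, 72a564e, 7addb04, 7c058ce, a6a7384, c2f5205, fc7dc65}.
517ee17 is in that set, so it is an ancestor of c2f5205.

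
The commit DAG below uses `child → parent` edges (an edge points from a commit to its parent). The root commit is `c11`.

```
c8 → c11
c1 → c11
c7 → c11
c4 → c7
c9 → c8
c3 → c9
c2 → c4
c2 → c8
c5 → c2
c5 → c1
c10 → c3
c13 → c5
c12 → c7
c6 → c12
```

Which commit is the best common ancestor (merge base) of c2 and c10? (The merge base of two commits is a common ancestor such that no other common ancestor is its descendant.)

c8

Ancestors of c2: {c11, c2, c4, c7, c8}.
Ancestors of c10: {c10, c11, c3, c8, c9}.
Common ancestors: {c11, c8}.
Among these, c8 is not an ancestor of any other common ancestor — it is the merge base.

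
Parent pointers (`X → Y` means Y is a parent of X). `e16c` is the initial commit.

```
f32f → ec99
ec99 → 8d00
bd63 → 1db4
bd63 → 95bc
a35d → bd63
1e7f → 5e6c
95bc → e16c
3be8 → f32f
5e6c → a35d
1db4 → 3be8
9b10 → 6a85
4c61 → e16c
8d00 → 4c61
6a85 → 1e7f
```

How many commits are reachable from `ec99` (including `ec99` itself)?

4

Walking parent pointers from ec99: reachable set = {4c61, 8d00, e16c, ec99}.
That is 4 commits.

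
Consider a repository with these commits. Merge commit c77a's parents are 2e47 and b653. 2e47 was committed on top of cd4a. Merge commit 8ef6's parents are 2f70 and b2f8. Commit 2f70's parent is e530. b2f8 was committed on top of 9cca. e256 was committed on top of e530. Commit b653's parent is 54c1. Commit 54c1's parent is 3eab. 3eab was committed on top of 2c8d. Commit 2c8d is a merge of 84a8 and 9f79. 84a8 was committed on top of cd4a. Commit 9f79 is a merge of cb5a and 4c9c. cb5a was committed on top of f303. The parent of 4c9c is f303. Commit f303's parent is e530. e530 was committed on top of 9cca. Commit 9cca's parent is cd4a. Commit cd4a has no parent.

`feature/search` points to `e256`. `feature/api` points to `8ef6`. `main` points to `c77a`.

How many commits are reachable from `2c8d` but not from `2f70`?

Reachable from 2c8d: {2c8d, 4c9c, 84a8, 9cca, 9f79, cb5a, cd4a, e530, f303}.
Reachable from 2f70: {2f70, 9cca, cd4a, e530}.
In 2c8d's history but not 2f70's: {2c8d, 4c9c, 84a8, 9f79, cb5a, f303} — 6 commits.

6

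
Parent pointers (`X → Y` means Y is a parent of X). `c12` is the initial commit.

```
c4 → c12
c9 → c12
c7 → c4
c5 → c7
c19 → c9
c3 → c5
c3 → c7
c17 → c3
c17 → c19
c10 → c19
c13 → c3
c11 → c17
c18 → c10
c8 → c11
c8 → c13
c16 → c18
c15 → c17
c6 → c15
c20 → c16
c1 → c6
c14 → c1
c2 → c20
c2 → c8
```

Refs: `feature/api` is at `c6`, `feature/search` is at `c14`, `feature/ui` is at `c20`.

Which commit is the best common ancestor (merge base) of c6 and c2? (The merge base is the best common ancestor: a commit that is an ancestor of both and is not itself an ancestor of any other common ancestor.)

Ancestors of c6: {c12, c15, c17, c19, c3, c4, c5, c6, c7, c9}.
Ancestors of c2: {c10, c11, c12, c13, c16, c17, c18, c19, c2, c20, c3, c4, c5, c7, c8, c9}.
Common ancestors: {c12, c17, c19, c3, c4, c5, c7, c9}.
Among these, c17 is not an ancestor of any other common ancestor — it is the merge base.

c17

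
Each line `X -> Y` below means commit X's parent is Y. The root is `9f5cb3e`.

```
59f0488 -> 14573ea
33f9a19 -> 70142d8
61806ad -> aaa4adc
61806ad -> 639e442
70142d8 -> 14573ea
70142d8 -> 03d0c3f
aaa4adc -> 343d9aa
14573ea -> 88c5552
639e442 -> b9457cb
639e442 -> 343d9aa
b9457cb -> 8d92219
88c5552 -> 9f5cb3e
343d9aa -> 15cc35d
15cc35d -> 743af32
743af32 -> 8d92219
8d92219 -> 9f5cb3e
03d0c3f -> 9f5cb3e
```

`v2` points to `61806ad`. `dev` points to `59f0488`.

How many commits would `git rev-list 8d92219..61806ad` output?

Reachable from 61806ad: {15cc35d, 343d9aa, 61806ad, 639e442, 743af32, 8d92219, 9f5cb3e, aaa4adc, b9457cb}.
Reachable from 8d92219: {8d92219, 9f5cb3e}.
In 61806ad's history but not 8d92219's: {15cc35d, 343d9aa, 61806ad, 639e442, 743af32, aaa4adc, b9457cb} — 7 commits.

7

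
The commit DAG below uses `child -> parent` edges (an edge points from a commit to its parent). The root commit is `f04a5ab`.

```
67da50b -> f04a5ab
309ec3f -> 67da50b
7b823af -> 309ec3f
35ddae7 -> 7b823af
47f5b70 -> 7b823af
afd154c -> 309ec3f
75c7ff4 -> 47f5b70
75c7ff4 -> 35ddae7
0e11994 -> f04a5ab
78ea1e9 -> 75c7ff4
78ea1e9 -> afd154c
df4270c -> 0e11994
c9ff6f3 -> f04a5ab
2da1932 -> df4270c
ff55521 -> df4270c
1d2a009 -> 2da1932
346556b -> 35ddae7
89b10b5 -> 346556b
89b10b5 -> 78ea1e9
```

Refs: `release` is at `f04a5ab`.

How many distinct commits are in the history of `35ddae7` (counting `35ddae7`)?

5

Walking parent pointers from 35ddae7: reachable set = {309ec3f, 35ddae7, 67da50b, 7b823af, f04a5ab}.
That is 5 commits.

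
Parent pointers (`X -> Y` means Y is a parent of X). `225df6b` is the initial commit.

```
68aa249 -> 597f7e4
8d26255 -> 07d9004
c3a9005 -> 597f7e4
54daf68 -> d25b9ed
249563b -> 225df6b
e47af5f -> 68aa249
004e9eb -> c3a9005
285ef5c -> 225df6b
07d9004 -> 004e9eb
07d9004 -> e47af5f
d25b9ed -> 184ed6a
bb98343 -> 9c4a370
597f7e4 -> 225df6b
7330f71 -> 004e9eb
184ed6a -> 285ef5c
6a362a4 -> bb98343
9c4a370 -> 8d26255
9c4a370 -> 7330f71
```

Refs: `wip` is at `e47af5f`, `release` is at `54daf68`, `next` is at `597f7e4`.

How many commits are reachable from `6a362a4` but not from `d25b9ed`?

11

Reachable from 6a362a4: {004e9eb, 07d9004, 225df6b, 597f7e4, 68aa249, 6a362a4, 7330f71, 8d26255, 9c4a370, bb98343, c3a9005, e47af5f}.
Reachable from d25b9ed: {184ed6a, 225df6b, 285ef5c, d25b9ed}.
In 6a362a4's history but not d25b9ed's: {004e9eb, 07d9004, 597f7e4, 68aa249, 6a362a4, 7330f71, 8d26255, 9c4a370, bb98343, c3a9005, e47af5f} — 11 commits.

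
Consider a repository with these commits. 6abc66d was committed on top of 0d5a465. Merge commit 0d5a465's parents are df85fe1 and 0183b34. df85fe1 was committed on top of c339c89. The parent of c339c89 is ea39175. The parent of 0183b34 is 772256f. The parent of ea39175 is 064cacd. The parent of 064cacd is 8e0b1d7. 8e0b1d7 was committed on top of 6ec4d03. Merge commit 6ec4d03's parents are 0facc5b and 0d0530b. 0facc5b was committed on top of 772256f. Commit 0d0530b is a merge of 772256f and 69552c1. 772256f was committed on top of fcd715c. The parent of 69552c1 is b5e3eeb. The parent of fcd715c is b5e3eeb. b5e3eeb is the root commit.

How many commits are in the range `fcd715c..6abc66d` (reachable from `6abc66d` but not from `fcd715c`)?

Reachable from 6abc66d: {0183b34, 064cacd, 0d0530b, 0d5a465, 0facc5b, 69552c1, 6abc66d, 6ec4d03, 772256f, 8e0b1d7, b5e3eeb, c339c89, df85fe1, ea39175, fcd715c}.
Reachable from fcd715c: {b5e3eeb, fcd715c}.
In 6abc66d's history but not fcd715c's: {0183b34, 064cacd, 0d0530b, 0d5a465, 0facc5b, 69552c1, 6abc66d, 6ec4d03, 772256f, 8e0b1d7, c339c89, df85fe1, ea39175} — 13 commits.

13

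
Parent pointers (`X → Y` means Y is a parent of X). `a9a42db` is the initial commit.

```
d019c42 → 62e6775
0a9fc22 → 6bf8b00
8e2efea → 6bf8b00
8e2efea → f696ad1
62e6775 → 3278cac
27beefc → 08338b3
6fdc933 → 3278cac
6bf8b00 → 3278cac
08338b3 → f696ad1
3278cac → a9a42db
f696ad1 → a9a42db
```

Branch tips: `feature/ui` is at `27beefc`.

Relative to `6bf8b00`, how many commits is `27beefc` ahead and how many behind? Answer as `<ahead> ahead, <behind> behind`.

3 ahead, 2 behind

Reachable from 27beefc: {08338b3, 27beefc, a9a42db, f696ad1}.
Reachable from 6bf8b00: {3278cac, 6bf8b00, a9a42db}.
Only in 27beefc's history (ahead): {08338b3, 27beefc, f696ad1} — 3.
Only in 6bf8b00's history (behind): {3278cac, 6bf8b00} — 2.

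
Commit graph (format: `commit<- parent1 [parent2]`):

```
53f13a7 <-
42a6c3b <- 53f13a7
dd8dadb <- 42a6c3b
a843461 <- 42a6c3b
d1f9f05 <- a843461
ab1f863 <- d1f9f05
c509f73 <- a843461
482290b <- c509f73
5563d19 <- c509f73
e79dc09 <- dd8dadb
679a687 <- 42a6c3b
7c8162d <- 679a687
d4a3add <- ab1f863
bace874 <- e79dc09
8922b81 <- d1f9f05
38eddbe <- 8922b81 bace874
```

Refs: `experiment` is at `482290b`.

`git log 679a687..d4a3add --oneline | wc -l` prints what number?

Reachable from d4a3add: {42a6c3b, 53f13a7, a843461, ab1f863, d1f9f05, d4a3add}.
Reachable from 679a687: {42a6c3b, 53f13a7, 679a687}.
In d4a3add's history but not 679a687's: {a843461, ab1f863, d1f9f05, d4a3add} — 4 commits.

4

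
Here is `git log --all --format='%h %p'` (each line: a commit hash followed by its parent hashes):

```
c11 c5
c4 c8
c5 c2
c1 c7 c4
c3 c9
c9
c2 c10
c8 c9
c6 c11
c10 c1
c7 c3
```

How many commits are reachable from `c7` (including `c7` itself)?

Walking parent pointers from c7: reachable set = {c3, c7, c9}.
That is 3 commits.

3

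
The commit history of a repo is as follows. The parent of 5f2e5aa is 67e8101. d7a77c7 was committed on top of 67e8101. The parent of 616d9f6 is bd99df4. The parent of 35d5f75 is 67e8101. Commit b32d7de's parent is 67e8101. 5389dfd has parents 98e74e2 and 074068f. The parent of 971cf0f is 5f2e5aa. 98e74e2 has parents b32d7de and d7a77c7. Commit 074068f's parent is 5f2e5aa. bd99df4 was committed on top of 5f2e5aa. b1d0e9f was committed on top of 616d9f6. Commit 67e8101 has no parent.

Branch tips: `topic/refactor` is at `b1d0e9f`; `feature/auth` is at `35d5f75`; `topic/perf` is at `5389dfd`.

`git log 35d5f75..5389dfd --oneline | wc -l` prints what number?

6

Reachable from 5389dfd: {074068f, 5389dfd, 5f2e5aa, 67e8101, 98e74e2, b32d7de, d7a77c7}.
Reachable from 35d5f75: {35d5f75, 67e8101}.
In 5389dfd's history but not 35d5f75's: {074068f, 5389dfd, 5f2e5aa, 98e74e2, b32d7de, d7a77c7} — 6 commits.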